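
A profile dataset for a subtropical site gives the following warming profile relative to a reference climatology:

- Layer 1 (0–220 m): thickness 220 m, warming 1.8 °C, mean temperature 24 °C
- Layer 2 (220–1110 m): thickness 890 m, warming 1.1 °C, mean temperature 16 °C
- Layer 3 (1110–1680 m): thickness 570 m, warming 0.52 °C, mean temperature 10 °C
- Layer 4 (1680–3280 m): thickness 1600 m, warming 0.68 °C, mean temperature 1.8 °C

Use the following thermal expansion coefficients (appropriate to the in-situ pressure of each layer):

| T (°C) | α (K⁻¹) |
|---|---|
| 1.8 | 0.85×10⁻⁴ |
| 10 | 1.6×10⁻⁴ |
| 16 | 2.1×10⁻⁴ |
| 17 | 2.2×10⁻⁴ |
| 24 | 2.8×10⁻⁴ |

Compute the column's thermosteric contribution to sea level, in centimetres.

Δh = 46 cm

Layer 1 at 24 °C → α = 2.8×10⁻⁴ K⁻¹
Layer 2 at 16 °C → α = 2.1×10⁻⁴ K⁻¹
Layer 3 at 10 °C → α = 1.6×10⁻⁴ K⁻¹
Layer 4 at 1.8 °C → α = 0.85×10⁻⁴ K⁻¹
220 × 2.8×10⁻⁴ × 1.8 = 0.11088 m
220–1110 m: 1.1 × 890 × 2.1×10⁻⁴ = 0.20559 m
1110–1680 m: 570 × 1.6×10⁻⁴ × 0.52 = 0.047424 m
0.68 × 0.85×10⁻⁴ × 1600 = 0.09248 m
Δh = 0.11088 + 0.20559 + 0.047424 + 0.09248 = 0.456374 m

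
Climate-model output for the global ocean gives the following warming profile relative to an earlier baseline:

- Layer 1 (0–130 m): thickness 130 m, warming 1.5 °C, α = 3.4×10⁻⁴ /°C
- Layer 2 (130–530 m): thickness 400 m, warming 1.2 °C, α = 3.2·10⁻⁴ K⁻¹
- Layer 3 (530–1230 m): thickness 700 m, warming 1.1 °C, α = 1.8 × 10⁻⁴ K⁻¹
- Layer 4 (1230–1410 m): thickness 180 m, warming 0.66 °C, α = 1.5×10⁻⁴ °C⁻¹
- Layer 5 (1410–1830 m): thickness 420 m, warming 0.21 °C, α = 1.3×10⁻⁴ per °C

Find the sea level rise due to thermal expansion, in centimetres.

38.8 cm

Layer 1: 1.5 × 3.4×10⁻⁴ × 130 = 0.06630 m
Layer 2: 400 × 1.2 × 3.2×10⁻⁴ = 0.15360 m
530–1230 m: 1.8×10⁻⁴ × 700 × 1.1 = 0.13860 m
1.5×10⁻⁴ × 180 × 0.66 = 0.01782 m
1.3×10⁻⁴ × 420 × 0.21 = 0.011466 m
Δh = 0.06630 + 0.15360 + 0.13860 + 0.01782 + 0.011466 = 0.387786 m ≈ 38.8 cm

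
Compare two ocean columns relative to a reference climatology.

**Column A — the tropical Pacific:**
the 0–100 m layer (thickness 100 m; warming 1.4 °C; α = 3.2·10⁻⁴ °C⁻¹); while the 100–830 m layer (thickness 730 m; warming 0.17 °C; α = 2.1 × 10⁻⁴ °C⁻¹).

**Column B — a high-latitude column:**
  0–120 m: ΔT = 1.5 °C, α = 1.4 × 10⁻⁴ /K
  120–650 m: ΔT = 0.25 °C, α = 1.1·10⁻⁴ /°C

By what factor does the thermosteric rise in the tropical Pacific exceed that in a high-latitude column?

1.78

A 0–100 m: 1.4 × 100 × 3.2×10⁻⁴ = 0.04480 m
A 100–830 m: 0.17 × 2.1×10⁻⁴ × 730 = 0.026061 m
A total: 0.070861 m
B Layer 1: 120 × 1.4×10⁻⁴ × 1.5 = 0.02520 m
B 120–650 m: 530 × 1.1×10⁻⁴ × 0.25 = 0.014575 m
B total: 0.039775 m
Ratio: 0.070861 / 0.039775 ≈ 1.782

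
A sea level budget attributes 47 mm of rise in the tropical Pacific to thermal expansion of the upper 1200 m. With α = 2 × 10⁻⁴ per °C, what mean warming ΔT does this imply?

ΔT ≈ 0.196 °C

ΔT = Δh/(αH) = 0.047 / (2×10⁻⁴ × 1200) ≈ 0.1958 °C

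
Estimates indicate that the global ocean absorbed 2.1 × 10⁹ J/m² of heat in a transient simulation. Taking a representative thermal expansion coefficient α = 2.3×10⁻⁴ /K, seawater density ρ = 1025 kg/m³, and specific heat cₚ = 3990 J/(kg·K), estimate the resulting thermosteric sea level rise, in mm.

118 mm

Δh = αQ/(ρcₚ) = 2.3×10⁻⁴ × 2.1×10⁹ / (1025 × 3990) ≈ 0.11810 m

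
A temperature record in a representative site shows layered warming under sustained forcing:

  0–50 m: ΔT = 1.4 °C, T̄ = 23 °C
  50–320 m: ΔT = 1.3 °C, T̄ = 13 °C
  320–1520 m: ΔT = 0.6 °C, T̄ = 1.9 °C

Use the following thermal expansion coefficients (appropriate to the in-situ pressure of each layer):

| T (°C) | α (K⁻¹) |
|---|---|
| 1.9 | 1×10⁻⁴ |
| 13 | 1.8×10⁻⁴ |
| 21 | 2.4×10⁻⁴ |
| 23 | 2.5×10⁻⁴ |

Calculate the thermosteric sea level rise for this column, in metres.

Layer 1 at 23 °C → α = 2.5×10⁻⁴ K⁻¹
Layer 2 at 13 °C → α = 1.8×10⁻⁴ K⁻¹
Layer 3 at 1.9 °C → α = 1×10⁻⁴ K⁻¹
Layer 1: 2.5×10⁻⁴ × 50 × 1.4 = 0.01750 m
Layer 2: 1.3 × 1.8×10⁻⁴ × 270 = 0.06318 m
320–1520 m: 0.6 × 1200 × 1×10⁻⁴ = 0.07200 m
Δh = 0.01750 + 0.06318 + 0.07200 = 0.15268 m ≈ 0.153 m

Δh ≈ 0.153 m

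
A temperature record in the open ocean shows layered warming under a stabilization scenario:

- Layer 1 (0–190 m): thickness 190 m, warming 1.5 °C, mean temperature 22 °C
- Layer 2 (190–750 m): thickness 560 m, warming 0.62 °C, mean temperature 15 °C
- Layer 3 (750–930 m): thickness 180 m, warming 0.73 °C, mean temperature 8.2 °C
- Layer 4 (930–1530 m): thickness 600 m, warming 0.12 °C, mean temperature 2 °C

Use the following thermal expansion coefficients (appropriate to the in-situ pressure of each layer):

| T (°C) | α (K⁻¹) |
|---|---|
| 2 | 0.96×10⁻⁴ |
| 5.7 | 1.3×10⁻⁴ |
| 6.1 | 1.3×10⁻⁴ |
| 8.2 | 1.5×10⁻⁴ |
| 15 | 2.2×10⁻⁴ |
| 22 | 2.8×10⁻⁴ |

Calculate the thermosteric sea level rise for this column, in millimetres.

183 mm of thermosteric rise

Layer 1 at 22 °C → α = 2.8×10⁻⁴ K⁻¹
Layer 2 at 15 °C → α = 2.2×10⁻⁴ K⁻¹
Layer 3 at 8.2 °C → α = 1.5×10⁻⁴ K⁻¹
Layer 4 at 2 °C → α = 0.96×10⁻⁴ K⁻¹
Layer 1: 2.8×10⁻⁴ × 1.5 × 190 = 0.07980 m
560 × 0.62 × 2.2×10⁻⁴ = 0.076384 m
750–930 m: 180 × 1.5×10⁻⁴ × 0.73 = 0.01971 m
Layer 4: 0.12 × 600 × 0.96×10⁻⁴ = 0.006912 m
Δh = 0.07980 + 0.076384 + 0.01971 + 0.006912 = 0.182806 m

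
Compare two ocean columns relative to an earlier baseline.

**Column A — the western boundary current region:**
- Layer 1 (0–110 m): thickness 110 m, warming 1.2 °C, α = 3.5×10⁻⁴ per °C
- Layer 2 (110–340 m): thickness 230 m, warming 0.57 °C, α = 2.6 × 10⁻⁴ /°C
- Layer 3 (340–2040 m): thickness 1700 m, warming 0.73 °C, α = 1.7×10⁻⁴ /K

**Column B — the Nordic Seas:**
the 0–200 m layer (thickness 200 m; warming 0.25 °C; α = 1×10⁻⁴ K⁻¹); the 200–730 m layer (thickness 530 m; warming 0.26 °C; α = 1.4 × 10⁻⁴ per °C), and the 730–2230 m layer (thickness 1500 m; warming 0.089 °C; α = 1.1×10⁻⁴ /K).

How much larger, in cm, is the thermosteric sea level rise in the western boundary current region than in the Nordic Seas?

A Layer 1: 110 × 3.5×10⁻⁴ × 1.2 = 0.04620 m
A 230 × 2.6×10⁻⁴ × 0.57 = 0.034086 m
A Layer 3: 0.73 × 1.7×10⁻⁴ × 1700 = 0.21097 m
A total: 0.291256 m
B Layer 1: 0.25 × 200 × 1×10⁻⁴ = 0.00500 m
B 200–730 m: 1.4×10⁻⁴ × 0.26 × 530 = 0.019292 m
B Layer 3: 1.1×10⁻⁴ × 0.089 × 1500 = 0.014685 m
B total: 0.038977 m
Difference: 0.291256 − 0.038977 = 0.252279 m

25 cm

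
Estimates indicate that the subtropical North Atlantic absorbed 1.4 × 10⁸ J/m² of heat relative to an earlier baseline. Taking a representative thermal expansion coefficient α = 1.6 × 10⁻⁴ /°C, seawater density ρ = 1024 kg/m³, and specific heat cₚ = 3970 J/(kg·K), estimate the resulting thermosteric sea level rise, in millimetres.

Δh = αQ/(ρcₚ) = 1.6×10⁻⁴ × 1.4×10⁸ / (1024 × 3970) ≈ 0.0055101 m

Δh = 5.51 mm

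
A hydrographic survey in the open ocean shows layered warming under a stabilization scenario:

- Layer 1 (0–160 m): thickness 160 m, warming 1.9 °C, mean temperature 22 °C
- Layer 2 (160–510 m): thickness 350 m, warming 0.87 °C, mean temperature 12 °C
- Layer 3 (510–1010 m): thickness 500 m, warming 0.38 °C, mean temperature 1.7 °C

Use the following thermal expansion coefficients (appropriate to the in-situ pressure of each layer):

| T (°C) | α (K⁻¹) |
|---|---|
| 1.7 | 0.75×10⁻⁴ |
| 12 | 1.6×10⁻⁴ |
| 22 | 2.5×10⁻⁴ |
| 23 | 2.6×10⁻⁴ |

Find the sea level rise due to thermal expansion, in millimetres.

Layer 1 at 22 °C → α = 2.5×10⁻⁴ K⁻¹
Layer 2 at 12 °C → α = 1.6×10⁻⁴ K⁻¹
Layer 3 at 1.7 °C → α = 0.75×10⁻⁴ K⁻¹
160 × 2.5×10⁻⁴ × 1.9 = 0.07600 m
Layer 2: 350 × 1.6×10⁻⁴ × 0.87 = 0.04872 m
510–1010 m: 500 × 0.38 × 0.75×10⁻⁴ = 0.01425 m
Δh = 0.07600 + 0.04872 + 0.01425 = 0.13897 m ≈ 139 mm

about 139 mm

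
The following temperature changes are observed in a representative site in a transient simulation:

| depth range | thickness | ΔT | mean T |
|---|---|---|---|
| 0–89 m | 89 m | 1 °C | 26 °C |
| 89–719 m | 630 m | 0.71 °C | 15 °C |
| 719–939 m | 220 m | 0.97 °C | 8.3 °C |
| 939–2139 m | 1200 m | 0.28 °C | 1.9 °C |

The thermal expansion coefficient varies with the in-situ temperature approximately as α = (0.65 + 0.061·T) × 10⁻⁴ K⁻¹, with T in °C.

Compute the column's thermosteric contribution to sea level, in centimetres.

14.0 cm of thermosteric rise

Layer 1: α = (0.65 + 0.061×26)×10⁻⁴ = 2.236×10⁻⁴ K⁻¹
Layer 2: α = (0.65 + 0.061×15)×10⁻⁴ = 1.565×10⁻⁴ K⁻¹
Layer 3: α = (0.65 + 0.061×8.3)×10⁻⁴ = 1.1563×10⁻⁴ K⁻¹
Layer 4: α = (0.65 + 0.061×1.9)×10⁻⁴ = 0.7659×10⁻⁴ K⁻¹
0–89 m: 2.236×10⁻⁴ × 89 × 1 = 0.0199004 m
89–719 m: 0.71 × 630 × 1.565×10⁻⁴ = 0.07000245 m
719–939 m: 1.1563×10⁻⁴ × 220 × 0.97 = 0.024675442 m
939–2139 m: 1200 × 0.7659×10⁻⁴ × 0.28 = 0.02573424 m
Δh = 0.0199004 + 0.07000245 + 0.024675442 + 0.02573424 = 0.140312532 m ≈ 14.0 cm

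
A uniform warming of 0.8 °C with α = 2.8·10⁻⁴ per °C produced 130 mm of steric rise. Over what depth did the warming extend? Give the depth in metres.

about 580 m

H = Δh/(αΔT) = 0.13 / (2.8×10⁻⁴ × 0.8) ≈ 580.4 m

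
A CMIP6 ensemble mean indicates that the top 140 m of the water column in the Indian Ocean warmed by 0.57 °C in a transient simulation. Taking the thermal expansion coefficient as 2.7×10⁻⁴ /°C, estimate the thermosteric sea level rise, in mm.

Δh = αΔT·H = 2.7×10⁻⁴ × 0.57 × 140 = 0.021546 m

21.5 mm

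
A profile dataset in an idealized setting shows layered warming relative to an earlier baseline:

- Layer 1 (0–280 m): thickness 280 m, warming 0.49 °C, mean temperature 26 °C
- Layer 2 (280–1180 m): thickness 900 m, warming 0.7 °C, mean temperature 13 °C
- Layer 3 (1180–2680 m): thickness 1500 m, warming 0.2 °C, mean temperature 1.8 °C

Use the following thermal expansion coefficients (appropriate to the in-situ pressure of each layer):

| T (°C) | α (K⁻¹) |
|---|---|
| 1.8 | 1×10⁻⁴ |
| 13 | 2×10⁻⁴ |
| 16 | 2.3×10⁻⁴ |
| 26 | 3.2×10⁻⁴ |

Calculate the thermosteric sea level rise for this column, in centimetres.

Layer 1 at 26 °C → α = 3.2×10⁻⁴ K⁻¹
Layer 2 at 13 °C → α = 2×10⁻⁴ K⁻¹
Layer 3 at 1.8 °C → α = 1×10⁻⁴ K⁻¹
Layer 1: 3.2×10⁻⁴ × 0.49 × 280 = 0.043904 m
Layer 2: 900 × 0.7 × 2×10⁻⁴ = 0.12600 m
Layer 3: 1500 × 1×10⁻⁴ × 0.2 = 0.03000 m
Δh = 0.043904 + 0.12600 + 0.03000 = 0.199904 m ≈ 20.0 cm

20.0 cm of thermosteric rise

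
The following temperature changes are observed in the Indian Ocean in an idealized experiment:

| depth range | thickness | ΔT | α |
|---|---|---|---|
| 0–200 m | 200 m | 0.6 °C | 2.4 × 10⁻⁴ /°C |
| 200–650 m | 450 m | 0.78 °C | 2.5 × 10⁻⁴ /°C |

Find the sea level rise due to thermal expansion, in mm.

2.4×10⁻⁴ × 0.6 × 200 = 0.02880 m
Layer 2: 2.5×10⁻⁴ × 450 × 0.78 = 0.08775 m
Δh = 0.02880 + 0.08775 = 0.11655 m ≈ 120 mm

120 mm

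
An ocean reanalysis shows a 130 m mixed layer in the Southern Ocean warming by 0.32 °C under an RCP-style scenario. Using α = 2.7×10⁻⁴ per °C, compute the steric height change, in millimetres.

Δh = αΔT·H = 2.7×10⁻⁴ × 0.32 × 130 = 0.011232 m

Δh ≈ 11 mm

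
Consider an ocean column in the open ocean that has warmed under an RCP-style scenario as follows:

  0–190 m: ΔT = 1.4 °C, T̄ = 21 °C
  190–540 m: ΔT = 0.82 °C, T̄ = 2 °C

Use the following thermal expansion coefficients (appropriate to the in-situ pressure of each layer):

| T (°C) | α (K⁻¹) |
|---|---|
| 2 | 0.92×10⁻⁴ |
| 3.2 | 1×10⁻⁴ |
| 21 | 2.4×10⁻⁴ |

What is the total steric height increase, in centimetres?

Layer 1 at 21 °C → α = 2.4×10⁻⁴ K⁻¹
Layer 2 at 2 °C → α = 0.92×10⁻⁴ K⁻¹
Layer 1: 1.4 × 2.4×10⁻⁴ × 190 = 0.06384 m
Layer 2: 0.92×10⁻⁴ × 350 × 0.82 = 0.026404 m
Δh = 0.06384 + 0.026404 = 0.090244 m

Δh ≈ 9.02 cm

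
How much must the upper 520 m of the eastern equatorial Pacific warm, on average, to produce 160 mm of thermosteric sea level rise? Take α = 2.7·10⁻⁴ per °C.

about 1.1 °C

ΔT = Δh/(αH) = 0.16 / (2.7×10⁻⁴ × 520) ≈ 1.140 °C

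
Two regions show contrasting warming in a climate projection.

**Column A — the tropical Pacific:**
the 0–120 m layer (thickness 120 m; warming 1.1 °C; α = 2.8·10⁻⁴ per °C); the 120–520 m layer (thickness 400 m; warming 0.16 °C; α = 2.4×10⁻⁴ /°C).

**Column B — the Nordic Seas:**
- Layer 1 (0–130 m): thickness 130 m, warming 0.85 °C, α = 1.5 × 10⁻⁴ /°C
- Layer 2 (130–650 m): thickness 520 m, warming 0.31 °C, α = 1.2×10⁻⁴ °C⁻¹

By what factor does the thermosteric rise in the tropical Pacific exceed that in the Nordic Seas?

A Layer 1: 1.1 × 120 × 2.8×10⁻⁴ = 0.03696 m
A Layer 2: 0.16 × 400 × 2.4×10⁻⁴ = 0.01536 m
A total: 0.05232 m
B Layer 1: 1.5×10⁻⁴ × 130 × 0.85 = 0.016575 m
B Layer 2: 0.31 × 520 × 1.2×10⁻⁴ = 0.019344 m
B total: 0.035919 m
Ratio: 0.05232 / 0.035919 ≈ 1.457

a factor of 1.5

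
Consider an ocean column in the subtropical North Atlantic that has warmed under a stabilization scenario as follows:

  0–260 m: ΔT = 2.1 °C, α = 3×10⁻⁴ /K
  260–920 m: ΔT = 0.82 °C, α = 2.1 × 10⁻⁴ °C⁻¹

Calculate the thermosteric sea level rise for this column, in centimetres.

0–260 m: 2.1 × 3×10⁻⁴ × 260 = 0.16380 m
260–920 m: 2.1×10⁻⁴ × 0.82 × 660 = 0.113652 m
Δh = 0.16380 + 0.113652 = 0.277452 m

27.7 cm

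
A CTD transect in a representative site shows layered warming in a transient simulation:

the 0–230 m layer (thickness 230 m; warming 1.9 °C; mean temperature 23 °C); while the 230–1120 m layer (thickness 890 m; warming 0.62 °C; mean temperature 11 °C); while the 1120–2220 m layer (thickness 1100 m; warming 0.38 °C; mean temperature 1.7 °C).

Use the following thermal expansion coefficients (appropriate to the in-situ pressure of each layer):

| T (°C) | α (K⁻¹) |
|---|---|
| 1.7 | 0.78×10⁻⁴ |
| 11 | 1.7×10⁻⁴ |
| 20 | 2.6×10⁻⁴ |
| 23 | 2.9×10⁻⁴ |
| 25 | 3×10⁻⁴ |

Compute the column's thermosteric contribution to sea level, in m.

Layer 1 at 23 °C → α = 2.9×10⁻⁴ K⁻¹
Layer 2 at 11 °C → α = 1.7×10⁻⁴ K⁻¹
Layer 3 at 1.7 °C → α = 0.78×10⁻⁴ K⁻¹
0–230 m: 1.9 × 2.9×10⁻⁴ × 230 = 0.12673 m
230–1120 m: 890 × 1.7×10⁻⁴ × 0.62 = 0.093806 m
0.38 × 1100 × 0.78×10⁻⁴ = 0.032604 m
Δh = 0.12673 + 0.093806 + 0.032604 = 0.25314 m

0.253 m of thermosteric rise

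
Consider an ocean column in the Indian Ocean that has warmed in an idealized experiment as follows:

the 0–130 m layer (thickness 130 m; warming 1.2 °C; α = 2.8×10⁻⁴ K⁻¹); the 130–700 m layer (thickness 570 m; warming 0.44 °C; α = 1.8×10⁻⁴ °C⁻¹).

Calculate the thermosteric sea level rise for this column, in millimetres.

Layer 1: 130 × 2.8×10⁻⁴ × 1.2 = 0.04368 m
Layer 2: 0.44 × 570 × 1.8×10⁻⁴ = 0.045144 m
Δh = 0.04368 + 0.045144 = 0.088824 m

Δh ≈ 89 mm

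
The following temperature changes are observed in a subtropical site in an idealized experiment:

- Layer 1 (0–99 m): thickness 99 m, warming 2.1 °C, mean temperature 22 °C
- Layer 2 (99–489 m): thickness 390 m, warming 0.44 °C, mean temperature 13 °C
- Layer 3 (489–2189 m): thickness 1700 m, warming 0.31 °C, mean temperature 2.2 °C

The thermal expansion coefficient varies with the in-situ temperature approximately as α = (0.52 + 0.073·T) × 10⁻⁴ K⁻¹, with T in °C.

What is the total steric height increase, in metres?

Δh = 0.105 m

Layer 1: α = (0.52 + 0.073×22)×10⁻⁴ = 2.126×10⁻⁴ K⁻¹
Layer 2: α = (0.52 + 0.073×13)×10⁻⁴ = 1.469×10⁻⁴ K⁻¹
Layer 3: α = (0.52 + 0.073×2.2)×10⁻⁴ = 0.6806×10⁻⁴ K⁻¹
0–99 m: 2.1 × 2.126×10⁻⁴ × 99 = 0.04419954 m
99–489 m: 1.469×10⁻⁴ × 390 × 0.44 = 0.02520804 m
0.6806×10⁻⁴ × 1700 × 0.31 = 0.03586762 m
Δh = 0.04419954 + 0.02520804 + 0.03586762 = 0.1052752 m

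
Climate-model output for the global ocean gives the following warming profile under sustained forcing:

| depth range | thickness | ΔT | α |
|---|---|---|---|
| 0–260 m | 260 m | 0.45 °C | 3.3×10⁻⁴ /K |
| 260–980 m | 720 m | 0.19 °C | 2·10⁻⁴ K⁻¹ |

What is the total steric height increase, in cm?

about 6.60 cm

0–260 m: 0.45 × 3.3×10⁻⁴ × 260 = 0.03861 m
260–980 m: 2×10⁻⁴ × 0.19 × 720 = 0.02736 m
Δh = 0.03861 + 0.02736 = 0.06597 m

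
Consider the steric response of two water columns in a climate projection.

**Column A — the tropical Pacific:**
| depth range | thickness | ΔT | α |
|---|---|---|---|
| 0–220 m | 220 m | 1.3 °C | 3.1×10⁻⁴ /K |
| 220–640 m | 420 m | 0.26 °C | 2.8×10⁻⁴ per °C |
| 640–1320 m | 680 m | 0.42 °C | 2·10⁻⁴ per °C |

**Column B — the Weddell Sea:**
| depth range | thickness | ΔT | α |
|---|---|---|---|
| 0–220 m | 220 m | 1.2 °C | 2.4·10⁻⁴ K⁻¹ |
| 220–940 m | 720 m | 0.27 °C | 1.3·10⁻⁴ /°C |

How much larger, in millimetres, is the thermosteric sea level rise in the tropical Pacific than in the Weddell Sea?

Δh_A − Δh_B ≈ 88 mm

A Layer 1: 220 × 1.3 × 3.1×10⁻⁴ = 0.08866 m
A Layer 2: 420 × 2.8×10⁻⁴ × 0.26 = 0.030576 m
A 640–1320 m: 680 × 0.42 × 2×10⁻⁴ = 0.05712 m
A total: 0.176356 m
B 220 × 2.4×10⁻⁴ × 1.2 = 0.06336 m
B 0.27 × 1.3×10⁻⁴ × 720 = 0.025272 m
B total: 0.088632 m
Difference: 0.176356 − 0.088632 = 0.087724 m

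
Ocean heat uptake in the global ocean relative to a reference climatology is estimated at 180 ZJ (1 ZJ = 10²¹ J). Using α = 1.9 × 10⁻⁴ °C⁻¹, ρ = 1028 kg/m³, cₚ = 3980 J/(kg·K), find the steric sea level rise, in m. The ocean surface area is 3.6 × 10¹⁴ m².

Δh = 0.0232 m

Per unit area: Q = 180×10²¹ / (3.6×10¹⁴) = 5×10⁸ J/m²
Δh = αQ/(ρcₚ) = 1.9×10⁻⁴ × 5×10⁸ / (1028 × 3980) ≈ 0.023219 m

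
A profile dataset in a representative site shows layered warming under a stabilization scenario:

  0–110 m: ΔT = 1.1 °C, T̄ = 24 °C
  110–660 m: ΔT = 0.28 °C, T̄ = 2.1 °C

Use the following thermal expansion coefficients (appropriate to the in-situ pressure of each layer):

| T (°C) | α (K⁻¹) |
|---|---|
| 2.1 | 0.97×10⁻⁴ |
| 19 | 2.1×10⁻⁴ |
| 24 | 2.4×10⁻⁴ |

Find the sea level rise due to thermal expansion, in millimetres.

Δh ≈ 44.0 mm

Layer 1 at 24 °C → α = 2.4×10⁻⁴ K⁻¹
Layer 2 at 2.1 °C → α = 0.97×10⁻⁴ K⁻¹
0–110 m: 2.4×10⁻⁴ × 1.1 × 110 = 0.02904 m
Layer 2: 0.97×10⁻⁴ × 550 × 0.28 = 0.014938 m
Δh = 0.02904 + 0.014938 = 0.043978 m ≈ 44.0 mm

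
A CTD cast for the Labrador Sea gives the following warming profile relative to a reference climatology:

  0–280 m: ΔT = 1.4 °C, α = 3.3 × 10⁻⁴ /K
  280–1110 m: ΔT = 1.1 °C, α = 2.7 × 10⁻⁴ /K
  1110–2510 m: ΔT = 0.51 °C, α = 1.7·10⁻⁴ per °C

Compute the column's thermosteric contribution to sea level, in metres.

1.4 × 280 × 3.3×10⁻⁴ = 0.12936 m
1.1 × 830 × 2.7×10⁻⁴ = 0.24651 m
Layer 3: 1.7×10⁻⁴ × 1400 × 0.51 = 0.12138 m
Δh = 0.12936 + 0.24651 + 0.12138 = 0.49725 m

0.497 m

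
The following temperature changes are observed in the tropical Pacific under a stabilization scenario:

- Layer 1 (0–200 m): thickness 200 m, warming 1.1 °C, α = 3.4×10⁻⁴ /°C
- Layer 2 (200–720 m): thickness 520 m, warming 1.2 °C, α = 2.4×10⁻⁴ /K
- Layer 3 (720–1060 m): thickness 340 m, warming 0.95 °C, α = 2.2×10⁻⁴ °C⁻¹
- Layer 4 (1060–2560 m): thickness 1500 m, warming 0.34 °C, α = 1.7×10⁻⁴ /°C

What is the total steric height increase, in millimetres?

380 mm of thermosteric rise

0–200 m: 200 × 3.4×10⁻⁴ × 1.1 = 0.07480 m
Layer 2: 1.2 × 2.4×10⁻⁴ × 520 = 0.14976 m
720–1060 m: 0.95 × 2.2×10⁻⁴ × 340 = 0.07106 m
Layer 4: 1500 × 1.7×10⁻⁴ × 0.34 = 0.08670 m
Δh = 0.07480 + 0.14976 + 0.07106 + 0.08670 = 0.38232 m ≈ 380 mm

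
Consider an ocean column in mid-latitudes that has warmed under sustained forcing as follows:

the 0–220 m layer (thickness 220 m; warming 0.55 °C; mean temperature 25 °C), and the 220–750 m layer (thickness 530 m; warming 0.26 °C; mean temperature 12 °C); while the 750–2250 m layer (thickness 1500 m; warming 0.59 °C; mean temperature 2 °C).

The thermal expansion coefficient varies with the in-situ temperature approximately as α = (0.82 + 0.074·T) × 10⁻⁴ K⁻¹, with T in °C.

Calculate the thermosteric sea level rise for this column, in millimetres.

Layer 1: α = (0.82 + 0.074×25)×10⁻⁴ = 2.67×10⁻⁴ K⁻¹
Layer 2: α = (0.82 + 0.074×12)×10⁻⁴ = 1.708×10⁻⁴ K⁻¹
Layer 3: α = (0.82 + 0.074×2)×10⁻⁴ = 0.968×10⁻⁴ K⁻¹
0.55 × 2.67×10⁻⁴ × 220 = 0.032307 m
220–750 m: 1.708×10⁻⁴ × 530 × 0.26 = 0.02353624 m
0.59 × 1500 × 0.968×10⁻⁴ = 0.085668 m
Δh = 0.032307 + 0.02353624 + 0.085668 = 0.14151124 m

140 mm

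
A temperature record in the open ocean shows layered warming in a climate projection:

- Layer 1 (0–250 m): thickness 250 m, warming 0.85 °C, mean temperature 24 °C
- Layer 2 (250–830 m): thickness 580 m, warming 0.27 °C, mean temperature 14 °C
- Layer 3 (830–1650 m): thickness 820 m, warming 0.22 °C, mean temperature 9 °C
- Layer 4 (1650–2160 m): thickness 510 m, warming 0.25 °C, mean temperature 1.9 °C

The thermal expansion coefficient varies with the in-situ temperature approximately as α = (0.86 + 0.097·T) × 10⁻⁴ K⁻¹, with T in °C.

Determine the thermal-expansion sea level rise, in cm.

about 14.7 cm

Layer 1: α = (0.86 + 0.097×24)×10⁻⁴ = 3.188×10⁻⁴ K⁻¹
Layer 2: α = (0.86 + 0.097×14)×10⁻⁴ = 2.218×10⁻⁴ K⁻¹
Layer 3: α = (0.86 + 0.097×9)×10⁻⁴ = 1.733×10⁻⁴ K⁻¹
Layer 4: α = (0.86 + 0.097×1.9)×10⁻⁴ = 1.0443×10⁻⁴ K⁻¹
0–250 m: 0.85 × 250 × 3.188×10⁻⁴ = 0.067745 m
2.218×10⁻⁴ × 580 × 0.27 = 0.03473388 m
830–1650 m: 1.733×10⁻⁴ × 820 × 0.22 = 0.03126332 m
1650–2160 m: 0.25 × 510 × 1.0443×10⁻⁴ = 0.013314825 m
Δh = 0.067745 + 0.03473388 + 0.03126332 + 0.013314825 = 0.147057025 m ≈ 14.7 cm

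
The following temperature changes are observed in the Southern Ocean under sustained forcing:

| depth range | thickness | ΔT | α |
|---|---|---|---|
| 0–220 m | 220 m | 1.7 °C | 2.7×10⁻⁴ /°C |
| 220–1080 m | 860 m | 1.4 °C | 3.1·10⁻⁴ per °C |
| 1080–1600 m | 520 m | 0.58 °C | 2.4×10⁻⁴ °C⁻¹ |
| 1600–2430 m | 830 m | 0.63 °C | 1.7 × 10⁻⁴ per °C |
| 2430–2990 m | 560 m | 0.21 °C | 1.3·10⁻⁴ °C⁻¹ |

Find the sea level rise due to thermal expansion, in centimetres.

Δh ≈ 65 cm

0–220 m: 220 × 2.7×10⁻⁴ × 1.7 = 0.10098 m
Layer 2: 3.1×10⁻⁴ × 1.4 × 860 = 0.37324 m
Layer 3: 520 × 0.58 × 2.4×10⁻⁴ = 0.072384 m
Layer 4: 1.7×10⁻⁴ × 0.63 × 830 = 0.088893 m
Layer 5: 1.3×10⁻⁴ × 560 × 0.21 = 0.015288 m
Δh = 0.10098 + 0.37324 + 0.072384 + 0.088893 + 0.015288 = 0.650785 m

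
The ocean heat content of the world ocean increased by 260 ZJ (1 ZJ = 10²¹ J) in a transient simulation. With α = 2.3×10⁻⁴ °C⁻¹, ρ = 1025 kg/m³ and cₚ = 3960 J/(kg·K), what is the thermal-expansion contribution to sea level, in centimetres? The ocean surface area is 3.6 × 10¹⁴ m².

Per unit area: Q = 260×10²¹ / (3.6×10¹⁴) ≈ 7.222×10⁸ J/m²
Δh = αQ/(ρcₚ) = 2.3×10⁻⁴ × 7.222×10⁸ / (1025 × 3960) ≈ 0.040923 m

4.1 cm of thermosteric rise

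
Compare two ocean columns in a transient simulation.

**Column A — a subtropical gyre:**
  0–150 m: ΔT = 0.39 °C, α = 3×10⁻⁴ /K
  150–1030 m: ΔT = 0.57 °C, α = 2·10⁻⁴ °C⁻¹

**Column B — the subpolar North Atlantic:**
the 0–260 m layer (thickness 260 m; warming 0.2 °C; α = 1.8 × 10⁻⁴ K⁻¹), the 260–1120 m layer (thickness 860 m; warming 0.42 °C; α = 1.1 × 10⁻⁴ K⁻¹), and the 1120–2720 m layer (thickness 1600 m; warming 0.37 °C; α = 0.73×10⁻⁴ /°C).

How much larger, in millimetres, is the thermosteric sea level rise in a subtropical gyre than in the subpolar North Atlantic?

A 150 × 3×10⁻⁴ × 0.39 = 0.01755 m
A Layer 2: 2×10⁻⁴ × 880 × 0.57 = 0.10032 m
A total: 0.11787 m
B Layer 1: 260 × 1.8×10⁻⁴ × 0.2 = 0.00936 m
B Layer 2: 1.1×10⁻⁴ × 0.42 × 860 = 0.039732 m
B 1600 × 0.37 × 0.73×10⁻⁴ = 0.043216 m
B total: 0.092308 m
Difference: 0.11787 − 0.092308 = 0.025562 m

25.6 mm larger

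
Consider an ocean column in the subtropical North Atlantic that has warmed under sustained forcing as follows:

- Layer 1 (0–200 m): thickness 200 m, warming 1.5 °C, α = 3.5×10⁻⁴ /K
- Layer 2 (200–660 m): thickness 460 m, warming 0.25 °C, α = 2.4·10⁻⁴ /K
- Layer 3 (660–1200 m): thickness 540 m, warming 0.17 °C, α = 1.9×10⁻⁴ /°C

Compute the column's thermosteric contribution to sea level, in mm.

Layer 1: 3.5×10⁻⁴ × 1.5 × 200 = 0.10500 m
200–660 m: 2.4×10⁻⁴ × 0.25 × 460 = 0.02760 m
1.9×10⁻⁴ × 0.17 × 540 = 0.017442 m
Δh = 0.10500 + 0.02760 + 0.017442 = 0.150042 m

150 mm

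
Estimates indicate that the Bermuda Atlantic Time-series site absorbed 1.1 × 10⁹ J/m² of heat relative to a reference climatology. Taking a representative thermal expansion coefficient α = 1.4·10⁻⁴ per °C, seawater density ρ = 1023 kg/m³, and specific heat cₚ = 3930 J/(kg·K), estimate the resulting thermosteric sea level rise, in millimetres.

Δh = 38.3 mm

Δh = αQ/(ρcₚ) = 1.4×10⁻⁴ × 1.1×10⁹ / (1023 × 3930) ≈ 0.038305 m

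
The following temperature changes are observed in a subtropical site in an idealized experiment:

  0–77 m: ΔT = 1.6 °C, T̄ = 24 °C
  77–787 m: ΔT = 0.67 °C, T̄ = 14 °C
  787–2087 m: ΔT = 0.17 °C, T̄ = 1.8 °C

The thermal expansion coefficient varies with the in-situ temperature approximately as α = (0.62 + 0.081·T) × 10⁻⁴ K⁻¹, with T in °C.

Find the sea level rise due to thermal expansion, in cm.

Layer 1: α = (0.62 + 0.081×24)×10⁻⁴ = 2.564×10⁻⁴ K⁻¹
Layer 2: α = (0.62 + 0.081×14)×10⁻⁴ = 1.754×10⁻⁴ K⁻¹
Layer 3: α = (0.62 + 0.081×1.8)×10⁻⁴ = 0.7658×10⁻⁴ K⁻¹
1.6 × 2.564×10⁻⁴ × 77 = 0.03158848 m
Layer 2: 710 × 1.754×10⁻⁴ × 0.67 = 0.08343778 m
1300 × 0.17 × 0.7658×10⁻⁴ = 0.01692418 m
Δh = 0.03158848 + 0.08343778 + 0.01692418 = 0.13195044 m ≈ 13.2 cm

Δh ≈ 13.2 cm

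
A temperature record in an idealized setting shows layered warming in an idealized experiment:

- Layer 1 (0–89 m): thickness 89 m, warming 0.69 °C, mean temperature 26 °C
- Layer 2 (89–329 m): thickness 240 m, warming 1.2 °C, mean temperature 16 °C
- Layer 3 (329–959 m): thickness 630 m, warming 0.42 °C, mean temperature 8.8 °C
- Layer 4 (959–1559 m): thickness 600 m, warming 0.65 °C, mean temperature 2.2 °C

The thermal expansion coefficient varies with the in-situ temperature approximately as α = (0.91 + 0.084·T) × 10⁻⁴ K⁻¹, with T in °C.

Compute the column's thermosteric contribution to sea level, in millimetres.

Layer 1: α = (0.91 + 0.084×26)×10⁻⁴ = 3.094×10⁻⁴ K⁻¹
Layer 2: α = (0.91 + 0.084×16)×10⁻⁴ = 2.254×10⁻⁴ K⁻¹
Layer 3: α = (0.91 + 0.084×8.8)×10⁻⁴ = 1.6492×10⁻⁴ K⁻¹
Layer 4: α = (0.91 + 0.084×2.2)×10⁻⁴ = 1.0948×10⁻⁴ K⁻¹
Layer 1: 89 × 3.094×10⁻⁴ × 0.69 = 0.019000254 m
240 × 2.254×10⁻⁴ × 1.2 = 0.0649152 m
329–959 m: 1.6492×10⁻⁴ × 630 × 0.42 = 0.043637832 m
959–1559 m: 600 × 1.0948×10⁻⁴ × 0.65 = 0.0426972 m
Δh = 0.019000254 + 0.0649152 + 0.043637832 + 0.0426972 = 0.170250486 m ≈ 170 mm

170 mm of thermosteric rise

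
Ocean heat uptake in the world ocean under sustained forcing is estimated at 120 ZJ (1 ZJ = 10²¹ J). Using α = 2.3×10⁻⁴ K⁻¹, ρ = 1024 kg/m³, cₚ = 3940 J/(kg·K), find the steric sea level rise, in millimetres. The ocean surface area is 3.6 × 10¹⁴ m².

Per unit area: Q = 120×10²¹ / (3.6×10¹⁴) ≈ 3.333×10⁸ J/m²
Δh = αQ/(ρcₚ) = 2.3×10⁻⁴ × 3.333×10⁸ / (1024 × 3940) ≈ 0.019001 m

about 19.0 mm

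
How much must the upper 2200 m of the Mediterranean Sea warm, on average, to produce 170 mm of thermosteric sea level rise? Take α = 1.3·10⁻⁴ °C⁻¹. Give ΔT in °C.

ΔT = Δh/(αH) = 0.17 / (1.3×10⁻⁴ × 2200) ≈ 0.5944 °C

0.594 °C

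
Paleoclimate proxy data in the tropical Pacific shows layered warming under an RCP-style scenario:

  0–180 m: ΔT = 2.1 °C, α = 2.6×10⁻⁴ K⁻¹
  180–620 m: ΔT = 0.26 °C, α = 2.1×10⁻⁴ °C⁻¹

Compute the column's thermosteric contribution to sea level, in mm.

2.6×10⁻⁴ × 180 × 2.1 = 0.09828 m
2.1×10⁻⁴ × 440 × 0.26 = 0.024024 m
Δh = 0.09828 + 0.024024 = 0.122304 m

120 mm of thermosteric rise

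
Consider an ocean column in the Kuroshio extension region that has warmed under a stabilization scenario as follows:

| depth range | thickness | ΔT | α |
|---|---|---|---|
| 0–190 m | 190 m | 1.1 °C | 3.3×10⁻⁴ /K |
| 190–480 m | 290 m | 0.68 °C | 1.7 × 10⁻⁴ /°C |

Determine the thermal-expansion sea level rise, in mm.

0–190 m: 3.3×10⁻⁴ × 1.1 × 190 = 0.06897 m
1.7×10⁻⁴ × 290 × 0.68 = 0.033524 m
Δh = 0.06897 + 0.033524 = 0.102494 m

Δh = 102 mm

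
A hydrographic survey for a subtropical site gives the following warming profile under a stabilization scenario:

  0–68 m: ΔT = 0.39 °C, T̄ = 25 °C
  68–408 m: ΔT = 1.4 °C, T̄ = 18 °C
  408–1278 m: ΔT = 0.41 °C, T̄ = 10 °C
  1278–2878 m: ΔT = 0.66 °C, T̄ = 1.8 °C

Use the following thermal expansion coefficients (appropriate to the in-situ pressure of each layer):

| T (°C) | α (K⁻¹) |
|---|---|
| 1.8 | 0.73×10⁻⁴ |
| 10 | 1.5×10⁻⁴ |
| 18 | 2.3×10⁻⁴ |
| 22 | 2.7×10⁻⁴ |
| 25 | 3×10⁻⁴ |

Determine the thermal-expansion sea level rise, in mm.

Δh = 248 mm

Layer 1 at 25 °C → α = 3×10⁻⁴ K⁻¹
Layer 2 at 18 °C → α = 2.3×10⁻⁴ K⁻¹
Layer 3 at 10 °C → α = 1.5×10⁻⁴ K⁻¹
Layer 4 at 1.8 °C → α = 0.73×10⁻⁴ K⁻¹
3×10⁻⁴ × 0.39 × 68 = 0.007956 m
2.3×10⁻⁴ × 340 × 1.4 = 0.10948 m
1.5×10⁻⁴ × 0.41 × 870 = 0.053505 m
1278–2878 m: 1600 × 0.73×10⁻⁴ × 0.66 = 0.077088 m
Δh = 0.007956 + 0.10948 + 0.053505 + 0.077088 = 0.248029 m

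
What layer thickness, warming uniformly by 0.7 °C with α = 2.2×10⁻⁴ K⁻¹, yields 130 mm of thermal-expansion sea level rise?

about 844 m

H = Δh/(αΔT) = 0.13 / (2.2×10⁻⁴ × 0.7) ≈ 844.2 m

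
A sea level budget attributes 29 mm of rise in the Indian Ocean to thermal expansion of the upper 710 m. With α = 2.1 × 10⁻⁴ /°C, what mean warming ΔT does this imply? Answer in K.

ΔT = Δh/(αH) = 0.029 / (2.1×10⁻⁴ × 710) ≈ 0.1945 K

ΔT ≈ 0.195 K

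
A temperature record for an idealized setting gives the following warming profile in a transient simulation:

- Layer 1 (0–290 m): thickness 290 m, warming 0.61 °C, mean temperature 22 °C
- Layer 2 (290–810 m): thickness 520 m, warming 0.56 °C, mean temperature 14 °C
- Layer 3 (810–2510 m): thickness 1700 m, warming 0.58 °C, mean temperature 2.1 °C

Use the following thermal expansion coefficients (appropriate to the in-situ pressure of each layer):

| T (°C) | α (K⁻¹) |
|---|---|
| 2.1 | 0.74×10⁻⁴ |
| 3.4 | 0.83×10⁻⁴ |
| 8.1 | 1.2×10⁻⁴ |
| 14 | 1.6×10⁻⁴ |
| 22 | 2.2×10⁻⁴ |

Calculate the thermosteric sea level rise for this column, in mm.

Layer 1 at 22 °C → α = 2.2×10⁻⁴ K⁻¹
Layer 2 at 14 °C → α = 1.6×10⁻⁴ K⁻¹
Layer 3 at 2.1 °C → α = 0.74×10⁻⁴ K⁻¹
0–290 m: 290 × 0.61 × 2.2×10⁻⁴ = 0.038918 m
Layer 2: 0.56 × 1.6×10⁻⁴ × 520 = 0.046592 m
810–2510 m: 0.58 × 0.74×10⁻⁴ × 1700 = 0.072964 m
Δh = 0.038918 + 0.046592 + 0.072964 = 0.158474 m

about 160 mm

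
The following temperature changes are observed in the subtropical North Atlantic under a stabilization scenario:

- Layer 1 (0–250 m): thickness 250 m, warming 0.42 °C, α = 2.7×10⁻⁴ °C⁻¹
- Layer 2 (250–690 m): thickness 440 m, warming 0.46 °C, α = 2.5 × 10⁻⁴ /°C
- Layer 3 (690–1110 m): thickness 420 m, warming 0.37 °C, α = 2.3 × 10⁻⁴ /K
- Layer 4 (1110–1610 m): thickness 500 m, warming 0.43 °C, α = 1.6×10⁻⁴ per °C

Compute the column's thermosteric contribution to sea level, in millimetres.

149 mm

0–250 m: 2.7×10⁻⁴ × 0.42 × 250 = 0.02835 m
Layer 2: 2.5×10⁻⁴ × 0.46 × 440 = 0.05060 m
420 × 2.3×10⁻⁴ × 0.37 = 0.035742 m
Layer 4: 0.43 × 1.6×10⁻⁴ × 500 = 0.03440 m
Δh = 0.02835 + 0.05060 + 0.035742 + 0.03440 = 0.149092 m ≈ 149 mm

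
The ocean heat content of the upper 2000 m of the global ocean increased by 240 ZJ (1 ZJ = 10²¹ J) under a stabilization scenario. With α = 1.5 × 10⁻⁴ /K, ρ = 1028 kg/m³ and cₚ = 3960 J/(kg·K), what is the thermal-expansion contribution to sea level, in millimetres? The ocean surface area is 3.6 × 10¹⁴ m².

Per unit area: Q = 240×10²¹ / (3.6×10¹⁴) ≈ 6.667×10⁸ J/m²
Δh = αQ/(ρcₚ) = 1.5×10⁻⁴ × 6.667×10⁸ / (1028 × 3960) ≈ 0.024566 m

25 mm of thermosteric rise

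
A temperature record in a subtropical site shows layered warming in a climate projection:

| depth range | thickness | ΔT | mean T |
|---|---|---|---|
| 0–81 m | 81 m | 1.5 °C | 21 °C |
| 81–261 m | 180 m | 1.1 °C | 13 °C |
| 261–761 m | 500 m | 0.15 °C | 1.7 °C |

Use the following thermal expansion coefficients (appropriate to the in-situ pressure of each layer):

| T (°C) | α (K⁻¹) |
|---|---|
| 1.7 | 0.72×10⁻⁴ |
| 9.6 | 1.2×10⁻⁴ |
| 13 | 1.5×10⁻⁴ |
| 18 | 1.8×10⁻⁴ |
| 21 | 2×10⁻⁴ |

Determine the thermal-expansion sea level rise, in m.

0.059 m of thermosteric rise

Layer 1 at 21 °C → α = 2×10⁻⁴ K⁻¹
Layer 2 at 13 °C → α = 1.5×10⁻⁴ K⁻¹
Layer 3 at 1.7 °C → α = 0.72×10⁻⁴ K⁻¹
Layer 1: 81 × 2×10⁻⁴ × 1.5 = 0.02430 m
1.1 × 1.5×10⁻⁴ × 180 = 0.02970 m
Layer 3: 0.15 × 0.72×10⁻⁴ × 500 = 0.00540 m
Δh = 0.02430 + 0.02970 + 0.00540 = 0.05940 m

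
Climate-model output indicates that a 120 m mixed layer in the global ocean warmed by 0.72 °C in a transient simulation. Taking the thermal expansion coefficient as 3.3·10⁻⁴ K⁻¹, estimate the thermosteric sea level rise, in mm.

Δh ≈ 29 mm

Δh = αΔT·H = 3.3×10⁻⁴ × 0.72 × 120 = 0.028512 m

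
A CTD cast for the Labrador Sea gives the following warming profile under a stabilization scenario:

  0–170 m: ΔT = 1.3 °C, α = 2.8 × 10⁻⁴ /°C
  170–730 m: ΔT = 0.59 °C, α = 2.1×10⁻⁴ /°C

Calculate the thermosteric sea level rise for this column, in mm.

Layer 1: 170 × 1.3 × 2.8×10⁻⁴ = 0.06188 m
Layer 2: 0.59 × 560 × 2.1×10⁻⁴ = 0.069384 m
Δh = 0.06188 + 0.069384 = 0.131264 m

131 mm of thermosteric rise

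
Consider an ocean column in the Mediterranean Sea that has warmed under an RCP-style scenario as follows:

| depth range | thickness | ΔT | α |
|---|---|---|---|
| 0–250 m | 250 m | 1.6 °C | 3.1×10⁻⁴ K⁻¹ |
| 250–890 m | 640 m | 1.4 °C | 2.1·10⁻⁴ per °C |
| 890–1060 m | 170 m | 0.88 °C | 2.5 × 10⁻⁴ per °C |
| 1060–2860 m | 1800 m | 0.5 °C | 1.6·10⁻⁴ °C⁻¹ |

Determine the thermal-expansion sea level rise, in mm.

0–250 m: 1.6 × 3.1×10⁻⁴ × 250 = 0.12400 m
2.1×10⁻⁴ × 1.4 × 640 = 0.18816 m
890–1060 m: 2.5×10⁻⁴ × 170 × 0.88 = 0.03740 m
Layer 4: 0.5 × 1800 × 1.6×10⁻⁴ = 0.14400 m
Δh = 0.12400 + 0.18816 + 0.03740 + 0.14400 = 0.49356 m ≈ 494 mm

Δh = 494 mm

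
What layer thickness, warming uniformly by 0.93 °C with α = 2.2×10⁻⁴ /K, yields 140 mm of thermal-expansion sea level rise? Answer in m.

H = Δh/(αΔT) = 0.14 / (2.2×10⁻⁴ × 0.93) ≈ 684.3 m

H ≈ 680 m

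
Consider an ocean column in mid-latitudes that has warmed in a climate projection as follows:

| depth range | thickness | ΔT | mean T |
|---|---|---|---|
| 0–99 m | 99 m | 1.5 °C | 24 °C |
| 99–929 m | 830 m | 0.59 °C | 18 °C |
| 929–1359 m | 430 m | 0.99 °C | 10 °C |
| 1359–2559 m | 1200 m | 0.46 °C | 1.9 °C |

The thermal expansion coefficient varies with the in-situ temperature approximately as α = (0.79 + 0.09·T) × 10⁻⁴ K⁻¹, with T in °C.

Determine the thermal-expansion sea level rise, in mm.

Layer 1: α = (0.79 + 0.09×24)×10⁻⁴ = 2.95×10⁻⁴ K⁻¹
Layer 2: α = (0.79 + 0.09×18)×10⁻⁴ = 2.41×10⁻⁴ K⁻¹
Layer 3: α = (0.79 + 0.09×10)×10⁻⁴ = 1.69×10⁻⁴ K⁻¹
Layer 4: α = (0.79 + 0.09×1.9)×10⁻⁴ = 0.961×10⁻⁴ K⁻¹
0–99 m: 99 × 1.5 × 2.95×10⁻⁴ = 0.0438075 m
2.41×10⁻⁴ × 0.59 × 830 = 0.1180177 m
929–1359 m: 430 × 0.99 × 1.69×10⁻⁴ = 0.0719433 m
0.46 × 0.961×10⁻⁴ × 1200 = 0.0530472 m
Δh = 0.0438075 + 0.1180177 + 0.0719433 + 0.0530472 = 0.2868157 m ≈ 287 mm

Δh ≈ 287 mm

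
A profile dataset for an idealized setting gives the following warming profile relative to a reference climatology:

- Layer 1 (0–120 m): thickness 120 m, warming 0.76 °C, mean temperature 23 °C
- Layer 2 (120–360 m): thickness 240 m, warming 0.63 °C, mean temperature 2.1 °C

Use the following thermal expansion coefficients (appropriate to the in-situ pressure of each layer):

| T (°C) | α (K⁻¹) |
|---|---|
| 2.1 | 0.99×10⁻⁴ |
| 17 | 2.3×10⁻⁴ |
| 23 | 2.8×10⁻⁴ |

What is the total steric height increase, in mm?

Layer 1 at 23 °C → α = 2.8×10⁻⁴ K⁻¹
Layer 2 at 2.1 °C → α = 0.99×10⁻⁴ K⁻¹
Layer 1: 0.76 × 120 × 2.8×10⁻⁴ = 0.025536 m
240 × 0.99×10⁻⁴ × 0.63 = 0.0149688 m
Δh = 0.025536 + 0.0149688 = 0.0405048 m

about 40.5 mm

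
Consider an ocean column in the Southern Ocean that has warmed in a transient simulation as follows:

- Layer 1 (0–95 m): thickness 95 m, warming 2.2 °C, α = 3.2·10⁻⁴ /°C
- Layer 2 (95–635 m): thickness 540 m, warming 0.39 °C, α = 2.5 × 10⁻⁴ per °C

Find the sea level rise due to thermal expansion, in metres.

Layer 1: 2.2 × 95 × 3.2×10⁻⁴ = 0.06688 m
Layer 2: 540 × 2.5×10⁻⁴ × 0.39 = 0.05265 m
Δh = 0.06688 + 0.05265 = 0.11953 m

Δh = 0.12 m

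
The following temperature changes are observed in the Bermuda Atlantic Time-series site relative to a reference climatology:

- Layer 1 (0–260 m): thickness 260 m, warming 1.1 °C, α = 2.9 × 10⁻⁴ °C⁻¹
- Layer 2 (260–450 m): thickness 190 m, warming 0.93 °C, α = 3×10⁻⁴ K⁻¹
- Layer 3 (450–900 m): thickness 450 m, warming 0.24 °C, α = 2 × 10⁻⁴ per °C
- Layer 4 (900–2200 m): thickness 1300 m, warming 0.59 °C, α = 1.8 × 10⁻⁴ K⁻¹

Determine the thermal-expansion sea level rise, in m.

Layer 1: 2.9×10⁻⁴ × 260 × 1.1 = 0.08294 m
260–450 m: 190 × 0.93 × 3×10⁻⁴ = 0.05301 m
Layer 3: 0.24 × 2×10⁻⁴ × 450 = 0.02160 m
1300 × 1.8×10⁻⁴ × 0.59 = 0.13806 m
Δh = 0.08294 + 0.05301 + 0.02160 + 0.13806 = 0.29561 m ≈ 0.30 m

0.30 m of thermosteric rise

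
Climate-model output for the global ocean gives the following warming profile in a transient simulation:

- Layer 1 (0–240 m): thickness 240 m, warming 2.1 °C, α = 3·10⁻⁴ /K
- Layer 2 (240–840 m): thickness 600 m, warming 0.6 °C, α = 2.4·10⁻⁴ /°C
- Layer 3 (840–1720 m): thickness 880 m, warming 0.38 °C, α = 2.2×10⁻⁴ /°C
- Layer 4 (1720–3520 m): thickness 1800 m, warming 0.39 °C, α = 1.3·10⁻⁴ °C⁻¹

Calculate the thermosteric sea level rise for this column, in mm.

3×10⁻⁴ × 240 × 2.1 = 0.15120 m
240–840 m: 0.6 × 600 × 2.4×10⁻⁴ = 0.08640 m
880 × 0.38 × 2.2×10⁻⁴ = 0.073568 m
1800 × 1.3×10⁻⁴ × 0.39 = 0.09126 m
Δh = 0.15120 + 0.08640 + 0.073568 + 0.09126 = 0.402428 m

about 402 mm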